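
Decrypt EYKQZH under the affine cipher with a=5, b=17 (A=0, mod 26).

The inverse of 5 mod 26 is 21, since 5·21=105≡1. Apply D(y)=21·(y−17) mod 26:
E(4): 21·(4−17)=-273≡13 → N
Y(24): 21·(24−17)=147≡17 → R
K(10): 21·(10−17)=-147≡9 → J
Q(16): 21·(16−17)=-21≡5 → F
Z(25): 21·(25−17)=168≡12 → M
H(7): 21·(7−17)=-210≡24 → Y

NRJFMY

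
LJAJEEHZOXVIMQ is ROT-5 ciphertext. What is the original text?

L(11): 11−5=6 → G
J(9): 9−5=4 → E
A(0): 0−5=-5≡21 → V
J(9): 9−5=4 → E
E(4): 4−5=-1≡25 → Z
E(4): 4−5=-1≡25 → Z
H(7): 7−5=2 → C
Z(25): 25−5=20 → U
O(14): 14−5=9 → J
X(23): 23−5=18 → S
V(21): 21−5=16 → Q
I(8): 8−5=3 → D
M(12): 12−5=7 → H
Q(16): 16−5=11 → L

GEVEZZCUJSQDHL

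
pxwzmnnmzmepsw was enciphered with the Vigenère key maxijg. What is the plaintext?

Repeat the key across the ciphertext: maxijgmaxijgma
p(15)−m(12): 3 → d
x(23)−a(0): 23 → x
w(22)−x(23): -1≡25 → z
z(25)−i(8): 17 → r
m(12)−j(9): 3 → d
n(13)−g(6): 7 → h
n(13)−m(12): 1 → b
m(12)−a(0): 12 → m
z(25)−x(23): 2 → c
m(12)−i(8): 4 → e
e(4)−j(9): -5≡21 → v
p(15)−g(6): 9 → j
s(18)−m(12): 6 → g
w(22)−a(0): 22 → w

dxzrdhbmcevjgw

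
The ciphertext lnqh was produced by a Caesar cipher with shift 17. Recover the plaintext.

l(11): 11−17=-6≡20 → u
n(13): 13−17=-4≡22 → w
q(16): 16−17=-1≡25 → z
h(7): 7−17=-10≡16 → q

uwzq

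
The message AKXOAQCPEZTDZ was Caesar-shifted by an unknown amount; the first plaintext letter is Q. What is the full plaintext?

QANEQGSFUPJTP

From the crib: A(0)−Q(16)=-16≡10, so the shift is 10.
Subtract 10 from each ciphertext letter:
A(0): 0−10=-10≡16 → Q
K(10): 10−10=0 → A
X(23): 23−10=13 → N
O(14): 14−10=4 → E
A(0): 0−10=-10≡16 → Q
Q(16): 16−10=6 → G
C(2): 2−10=-8≡18 → S
P(15): 15−10=5 → F
E(4): 4−10=-6≡20 → U
Z(25): 25−10=15 → P
T(19): 19−10=9 → J
D(3): 3−10=-7≡19 → T
Z(25): 25−10=15 → P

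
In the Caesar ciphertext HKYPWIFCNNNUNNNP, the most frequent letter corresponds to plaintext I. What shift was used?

5

The most frequent ciphertext letter is N (appears 6 times).
N is position 13; I is position 8.
Shift = 5.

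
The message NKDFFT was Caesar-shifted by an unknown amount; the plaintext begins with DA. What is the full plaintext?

From the crib: N(13)−D(3)=10, so the shift is 10.
Subtract 10 from each ciphertext letter:
N(13): 13−10=3 → D
K(10): 10−10=0 → A
D(3): 3−10=-7≡19 → T
F(5): 5−10=-5≡21 → V
F(5): 5−10=-5≡21 → V
T(19): 19−10=9 → J

DATVVJ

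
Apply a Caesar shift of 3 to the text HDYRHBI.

KGBUKEL

H(7): 7+3=10 → K
D(3): 3+3=6 → G
Y(24): 24+3=27≡1 → B
R(17): 17+3=20 → U
H(7): 7+3=10 → K
B(1): 1+3=4 → E
I(8): 8+3=11 → L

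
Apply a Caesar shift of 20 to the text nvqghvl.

n(13): 13+20=33≡7 → h
v(21): 21+20=41≡15 → p
q(16): 16+20=36≡10 → k
g(6): 6+20=26≡0 → a
h(7): 7+20=27≡1 → b
v(21): 21+20=41≡15 → p
l(11): 11+20=31≡5 → f

hpkabpf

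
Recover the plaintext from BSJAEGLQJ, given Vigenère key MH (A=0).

Repeat the key across the ciphertext: MHMHMHMHM
B(1)−M(12): -11≡15 → P
S(18)−H(7): 11 → L
J(9)−M(12): -3≡23 → X
A(0)−H(7): -7≡19 → T
E(4)−M(12): -8≡18 → S
G(6)−H(7): -1≡25 → Z
L(11)−M(12): -1≡25 → Z
Q(16)−H(7): 9 → J
J(9)−M(12): -3≡23 → X

PLXTSZZJX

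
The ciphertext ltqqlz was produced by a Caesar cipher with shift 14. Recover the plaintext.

xfccxl

l(11): 11−14=-3≡23 → x
t(19): 19−14=5 → f
q(16): 16−14=2 → c
q(16): 16−14=2 → c
l(11): 11−14=-3≡23 → x
z(25): 25−14=11 → l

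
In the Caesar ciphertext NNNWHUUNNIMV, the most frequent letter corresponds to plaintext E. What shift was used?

The most frequent ciphertext letter is N (appears 5 times).
N is position 13; E is position 4.
Shift = 9.

9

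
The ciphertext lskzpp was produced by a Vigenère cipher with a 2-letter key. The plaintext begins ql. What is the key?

vh

Subtract each crib letter from the matching ciphertext letter (mod 26):
l(11)−q(16)=-5≡21 → v
s(18)−l(11)=7 → h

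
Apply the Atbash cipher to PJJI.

KQQR

P(15) → K(10)
J(9) → Q(16)
J(9) → Q(16)
I(8) → R(17)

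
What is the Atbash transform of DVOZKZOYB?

D(3) → W(22)
V(21) → E(4)
O(14) → L(11)
Z(25) → A(0)
K(10) → P(15)
Z(25) → A(0)
O(14) → L(11)
Y(24) → B(1)
B(1) → Y(24)

WELAPALBY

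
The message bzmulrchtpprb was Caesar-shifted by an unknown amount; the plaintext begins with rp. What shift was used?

10

From the crib: b(1)−r(17)=-16≡10, so the shift is 10.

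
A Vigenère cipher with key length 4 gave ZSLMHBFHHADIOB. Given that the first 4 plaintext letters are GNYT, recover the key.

Subtract each crib letter from the matching ciphertext letter (mod 26):
Z(25)−G(6)=19 → T
S(18)−N(13)=5 → F
L(11)−Y(24)=-13≡13 → N
M(12)−T(19)=-7≡19 → T

TFNT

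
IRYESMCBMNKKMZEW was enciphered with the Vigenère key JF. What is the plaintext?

ZMPZJHTWDIBFDUVR

Repeat the key across the ciphertext: JFJFJFJFJFJFJFJF
I(8)−J(9): -1≡25 → Z
R(17)−F(5): 12 → M
Y(24)−J(9): 15 → P
E(4)−F(5): -1≡25 → Z
S(18)−J(9): 9 → J
M(12)−F(5): 7 → H
C(2)−J(9): -7≡19 → T
B(1)−F(5): -4≡22 → W
M(12)−J(9): 3 → D
N(13)−F(5): 8 → I
K(10)−J(9): 1 → B
K(10)−F(5): 5 → F
M(12)−J(9): 3 → D
Z(25)−F(5): 20 → U
E(4)−J(9): -5≡21 → V
W(22)−F(5): 17 → R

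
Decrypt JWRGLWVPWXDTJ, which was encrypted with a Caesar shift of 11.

J(9): 9−11=-2≡24 → Y
W(22): 22−11=11 → L
R(17): 17−11=6 → G
G(6): 6−11=-5≡21 → V
L(11): 11−11=0 → A
W(22): 22−11=11 → L
V(21): 21−11=10 → K
P(15): 15−11=4 → E
W(22): 22−11=11 → L
X(23): 23−11=12 → M
D(3): 3−11=-8≡18 → S
T(19): 19−11=8 → I
J(9): 9−11=-2≡24 → Y

YLGVALKELMSIY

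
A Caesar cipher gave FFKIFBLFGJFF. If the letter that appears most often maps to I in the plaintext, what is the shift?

The most frequent ciphertext letter is F (appears 6 times).
F is position 5; I is position 8.
Shift = -3≡23.

23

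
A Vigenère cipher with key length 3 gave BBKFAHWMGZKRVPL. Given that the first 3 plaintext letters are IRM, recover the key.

Subtract each crib letter from the matching ciphertext letter (mod 26):
B(1)−I(8)=-7≡19 → T
B(1)−R(17)=-16≡10 → K
K(10)−M(12)=-2≡24 → Y

TKY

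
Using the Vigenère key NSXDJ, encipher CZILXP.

Repeat the key across the message: NSXDJN
C(2)+N(13): 15 → P
Z(25)+S(18): 43≡17 → R
I(8)+X(23): 31≡5 → F
L(11)+D(3): 14 → O
X(23)+J(9): 32≡6 → G
P(15)+N(13): 28≡2 → C

PRFOGC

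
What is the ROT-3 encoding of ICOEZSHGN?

I(8): 8+3=11 → L
C(2): 2+3=5 → F
O(14): 14+3=17 → R
E(4): 4+3=7 → H
Z(25): 25+3=28≡2 → C
S(18): 18+3=21 → V
H(7): 7+3=10 → K
G(6): 6+3=9 → J
N(13): 13+3=16 → Q

LFRHCVKJQ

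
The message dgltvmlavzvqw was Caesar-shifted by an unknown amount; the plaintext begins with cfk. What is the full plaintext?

From the crib: d(3)−c(2)=1, so the shift is 1.
Subtract 1 from each ciphertext letter:
d(3): 3−1=2 → c
g(6): 6−1=5 → f
l(11): 11−1=10 → k
t(19): 19−1=18 → s
v(21): 21−1=20 → u
m(12): 12−1=11 → l
l(11): 11−1=10 → k
a(0): 0−1=-1≡25 → z
v(21): 21−1=20 → u
z(25): 25−1=24 → y
v(21): 21−1=20 → u
q(16): 16−1=15 → p
w(22): 22−1=21 → v

cfksulkzuyupv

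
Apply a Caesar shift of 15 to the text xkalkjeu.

x(23): 23+15=38≡12 → m
k(10): 10+15=25 → z
a(0): 0+15=15 → p
l(11): 11+15=26≡0 → a
k(10): 10+15=25 → z
j(9): 9+15=24 → y
e(4): 4+15=19 → t
u(20): 20+15=35≡9 → j

mzpazytj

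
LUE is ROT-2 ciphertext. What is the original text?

JSC

L(11): 11−2=9 → J
U(20): 20−2=18 → S
E(4): 4−2=2 → C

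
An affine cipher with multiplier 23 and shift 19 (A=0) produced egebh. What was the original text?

The inverse of 23 mod 26 is 17, since 23·17=391≡1. Apply D(y)=17·(y−19) mod 26:
e(4): 17·(4−19)=-255≡5 → f
g(6): 17·(6−19)=-221≡13 → n
e(4): 17·(4−19)=-255≡5 → f
b(1): 17·(1−19)=-306≡6 → g
h(7): 17·(7−19)=-204≡4 → e

fnfge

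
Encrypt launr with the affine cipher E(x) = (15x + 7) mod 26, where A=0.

l(11): 15·11+7=172≡16 → q
a(0): 15·0+7=7 → h
u(20): 15·20+7=307≡21 → v
n(13): 15·13+7=202≡20 → u
r(17): 15·17+7=262≡2 → c

qhvuc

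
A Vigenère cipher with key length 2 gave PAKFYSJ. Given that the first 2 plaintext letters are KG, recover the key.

Subtract each crib letter from the matching ciphertext letter (mod 26):
P(15)−K(10)=5 → F
A(0)−G(6)=-6≡20 → U

FU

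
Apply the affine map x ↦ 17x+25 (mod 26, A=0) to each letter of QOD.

Q(16): 17·16+25=297≡11 → L
O(14): 17·14+25=263≡3 → D
D(3): 17·3+25=76≡24 → Y

LDY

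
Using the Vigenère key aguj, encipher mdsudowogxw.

mjmdduqxgdq

Repeat the key across the message: agujagujagu
m(12)+a(0): 12 → m
d(3)+g(6): 9 → j
s(18)+u(20): 38≡12 → m
u(20)+j(9): 29≡3 → d
d(3)+a(0): 3 → d
o(14)+g(6): 20 → u
w(22)+u(20): 42≡16 → q
o(14)+j(9): 23 → x
g(6)+a(0): 6 → g
x(23)+g(6): 29≡3 → d
w(22)+u(20): 42≡16 → q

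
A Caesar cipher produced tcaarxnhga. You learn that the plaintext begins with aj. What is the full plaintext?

ajhhyeuonh

From the crib: t(19)−a(0)=19, so the shift is 19.
Subtract 19 from each ciphertext letter:
t(19): 19−19=0 → a
c(2): 2−19=-17≡9 → j
a(0): 0−19=-19≡7 → h
a(0): 0−19=-19≡7 → h
r(17): 17−19=-2≡24 → y
x(23): 23−19=4 → e
n(13): 13−19=-6≡20 → u
h(7): 7−19=-12≡14 → o
g(6): 6−19=-13≡13 → n
a(0): 0−19=-19≡7 → h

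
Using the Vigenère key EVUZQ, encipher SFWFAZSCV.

Repeat the key across the message: EVUZQEVUZ
S(18)+E(4): 22 → W
F(5)+V(21): 26≡0 → A
W(22)+U(20): 42≡16 → Q
F(5)+Z(25): 30≡4 → E
A(0)+Q(16): 16 → Q
Z(25)+E(4): 29≡3 → D
S(18)+V(21): 39≡13 → N
C(2)+U(20): 22 → W
V(21)+Z(25): 46≡20 → U

WAQEQDNWU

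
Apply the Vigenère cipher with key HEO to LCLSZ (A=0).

SGZZD

Repeat the key across the message: HEOHE
L(11)+H(7): 18 → S
C(2)+E(4): 6 → G
L(11)+O(14): 25 → Z
S(18)+H(7): 25 → Z
Z(25)+E(4): 29≡3 → D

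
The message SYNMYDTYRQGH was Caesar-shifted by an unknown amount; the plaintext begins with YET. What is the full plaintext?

YETSEJZEXWMN

From the crib: S(18)−Y(24)=-6≡20, so the shift is 20.
Subtract 20 from each ciphertext letter:
S(18): 18−20=-2≡24 → Y
Y(24): 24−20=4 → E
N(13): 13−20=-7≡19 → T
M(12): 12−20=-8≡18 → S
Y(24): 24−20=4 → E
D(3): 3−20=-17≡9 → J
T(19): 19−20=-1≡25 → Z
Y(24): 24−20=4 → E
R(17): 17−20=-3≡23 → X
Q(16): 16−20=-4≡22 → W
G(6): 6−20=-14≡12 → M
H(7): 7−20=-13≡13 → N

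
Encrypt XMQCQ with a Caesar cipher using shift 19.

QFJVJ

X(23): 23+19=42≡16 → Q
M(12): 12+19=31≡5 → F
Q(16): 16+19=35≡9 → J
C(2): 2+19=21 → V
Q(16): 16+19=35≡9 → J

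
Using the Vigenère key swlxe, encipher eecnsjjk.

Repeat the key across the message: swlxeswl
e(4)+s(18): 22 → w
e(4)+w(22): 26≡0 → a
c(2)+l(11): 13 → n
n(13)+x(23): 36≡10 → k
s(18)+e(4): 22 → w
j(9)+s(18): 27≡1 → b
j(9)+w(22): 31≡5 → f
k(10)+l(11): 21 → v

wankwbfv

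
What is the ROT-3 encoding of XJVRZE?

AMYUCH

X(23): 23+3=26≡0 → A
J(9): 9+3=12 → M
V(21): 21+3=24 → Y
R(17): 17+3=20 → U
Z(25): 25+3=28≡2 → C
E(4): 4+3=7 → H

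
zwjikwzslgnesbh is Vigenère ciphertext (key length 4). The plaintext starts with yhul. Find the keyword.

Subtract each crib letter from the matching ciphertext letter (mod 26):
z(25)−y(24)=1 → b
w(22)−h(7)=15 → p
j(9)−u(20)=-11≡15 → p
i(8)−l(11)=-3≡23 → x

bppx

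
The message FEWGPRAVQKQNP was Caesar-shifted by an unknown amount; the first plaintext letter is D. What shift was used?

2

From the crib: F(5)−D(3)=2, so the shift is 2.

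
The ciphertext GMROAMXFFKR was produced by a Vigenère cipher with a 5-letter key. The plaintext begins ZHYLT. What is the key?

Subtract each crib letter from the matching ciphertext letter (mod 26):
G(6)−Z(25)=-19≡7 → H
M(12)−H(7)=5 → F
R(17)−Y(24)=-7≡19 → T
O(14)−L(11)=3 → D
A(0)−T(19)=-19≡7 → H

HFTDH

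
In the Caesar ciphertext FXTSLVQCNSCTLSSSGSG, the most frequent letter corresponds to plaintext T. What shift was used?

25

The most frequent ciphertext letter is S (appears 6 times).
S is position 18; T is position 19.
Shift = -1≡25.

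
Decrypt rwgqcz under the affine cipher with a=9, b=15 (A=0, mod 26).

gvzdne

The inverse of 9 mod 26 is 3, since 9·3=27≡1. Apply D(y)=3·(y−15) mod 26:
r(17): 3·(17−15)=6 → g
w(22): 3·(22−15)=21 → v
g(6): 3·(6−15)=-27≡25 → z
q(16): 3·(16−15)=3 → d
c(2): 3·(2−15)=-39≡13 → n
z(25): 3·(25−15)=30≡4 → e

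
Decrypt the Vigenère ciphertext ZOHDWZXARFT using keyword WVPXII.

DTSGORBFCIL

Repeat the key across the ciphertext: WVPXIIWVPXI
Z(25)−W(22): 3 → D
O(14)−V(21): -7≡19 → T
H(7)−P(15): -8≡18 → S
D(3)−X(23): -20≡6 → G
W(22)−I(8): 14 → O
Z(25)−I(8): 17 → R
X(23)−W(22): 1 → B
A(0)−V(21): -21≡5 → F
R(17)−P(15): 2 → C
F(5)−X(23): -18≡8 → I
T(19)−I(8): 11 → L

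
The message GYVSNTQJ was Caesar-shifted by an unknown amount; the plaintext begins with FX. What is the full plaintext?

FXURMSPI

From the crib: G(6)−F(5)=1, so the shift is 1.
Subtract 1 from each ciphertext letter:
G(6): 6−1=5 → F
Y(24): 24−1=23 → X
V(21): 21−1=20 → U
S(18): 18−1=17 → R
N(13): 13−1=12 → M
T(19): 19−1=18 → S
Q(16): 16−1=15 → P
J(9): 9−1=8 → I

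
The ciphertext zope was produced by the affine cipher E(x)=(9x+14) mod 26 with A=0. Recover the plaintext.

hadw

The inverse of 9 mod 26 is 3, since 9·3=27≡1. Apply D(y)=3·(y−14) mod 26:
z(25): 3·(25−14)=33≡7 → h
o(14): 3·(14−14)=0 → a
p(15): 3·(15−14)=3 → d
e(4): 3·(4−14)=-30≡22 → w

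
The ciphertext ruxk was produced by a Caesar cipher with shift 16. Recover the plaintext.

behu

r(17): 17−16=1 → b
u(20): 20−16=4 → e
x(23): 23−16=7 → h
k(10): 10−16=-6≡20 → u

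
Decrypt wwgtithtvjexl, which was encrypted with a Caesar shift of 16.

ggqdsdrdftohv

w(22): 22−16=6 → g
w(22): 22−16=6 → g
g(6): 6−16=-10≡16 → q
t(19): 19−16=3 → d
i(8): 8−16=-8≡18 → s
t(19): 19−16=3 → d
h(7): 7−16=-9≡17 → r
t(19): 19−16=3 → d
v(21): 21−16=5 → f
j(9): 9−16=-7≡19 → t
e(4): 4−16=-12≡14 → o
x(23): 23−16=7 → h
l(11): 11−16=-5≡21 → v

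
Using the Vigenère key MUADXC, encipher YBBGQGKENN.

Repeat the key across the message: MUADXCMUAD
Y(24)+M(12): 36≡10 → K
B(1)+U(20): 21 → V
B(1)+A(0): 1 → B
G(6)+D(3): 9 → J
Q(16)+X(23): 39≡13 → N
G(6)+C(2): 8 → I
K(10)+M(12): 22 → W
E(4)+U(20): 24 → Y
N(13)+A(0): 13 → N
N(13)+D(3): 16 → Q

KVBJNIWYNQ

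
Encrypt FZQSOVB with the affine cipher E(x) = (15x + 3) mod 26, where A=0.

F(5): 15·5+3=78≡0 → A
Z(25): 15·25+3=378≡14 → O
Q(16): 15·16+3=243≡9 → J
S(18): 15·18+3=273≡13 → N
O(14): 15·14+3=213≡5 → F
V(21): 15·21+3=318≡6 → G
B(1): 15·1+3=18 → S

AOJNFGS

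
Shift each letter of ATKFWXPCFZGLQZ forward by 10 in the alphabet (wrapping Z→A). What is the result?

A(0): 0+10=10 → K
T(19): 19+10=29≡3 → D
K(10): 10+10=20 → U
F(5): 5+10=15 → P
W(22): 22+10=32≡6 → G
X(23): 23+10=33≡7 → H
P(15): 15+10=25 → Z
C(2): 2+10=12 → M
F(5): 5+10=15 → P
Z(25): 25+10=35≡9 → J
G(6): 6+10=16 → Q
L(11): 11+10=21 → V
Q(16): 16+10=26≡0 → A
Z(25): 25+10=35≡9 → J

KDUPGHZMPJQVAJ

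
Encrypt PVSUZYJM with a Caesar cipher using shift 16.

P(15): 15+16=31≡5 → F
V(21): 21+16=37≡11 → L
S(18): 18+16=34≡8 → I
U(20): 20+16=36≡10 → K
Z(25): 25+16=41≡15 → P
Y(24): 24+16=40≡14 → O
J(9): 9+16=25 → Z
M(12): 12+16=28≡2 → C

FLIKPOZC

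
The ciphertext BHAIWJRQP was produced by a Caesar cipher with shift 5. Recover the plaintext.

B(1): 1−5=-4≡22 → W
H(7): 7−5=2 → C
A(0): 0−5=-5≡21 → V
I(8): 8−5=3 → D
W(22): 22−5=17 → R
J(9): 9−5=4 → E
R(17): 17−5=12 → M
Q(16): 16−5=11 → L
P(15): 15−5=10 → K

WCVDREMLK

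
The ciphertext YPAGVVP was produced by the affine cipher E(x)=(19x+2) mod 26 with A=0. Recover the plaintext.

The inverse of 19 mod 26 is 11, since 19·11=209≡1. Apply D(y)=11·(y−2) mod 26:
Y(24): 11·(24−2)=242≡8 → I
P(15): 11·(15−2)=143≡13 → N
A(0): 11·(0−2)=-22≡4 → E
G(6): 11·(6−2)=44≡18 → S
V(21): 11·(21−2)=209≡1 → B
V(21): 11·(21−2)=209≡1 → B
P(15): 11·(15−2)=143≡13 → N

INESBBN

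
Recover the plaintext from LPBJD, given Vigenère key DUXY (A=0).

Repeat the key across the ciphertext: DUXYD
L(11)−D(3): 8 → I
P(15)−U(20): -5≡21 → V
B(1)−X(23): -22≡4 → E
J(9)−Y(24): -15≡11 → L
D(3)−D(3): 0 → A

IVELA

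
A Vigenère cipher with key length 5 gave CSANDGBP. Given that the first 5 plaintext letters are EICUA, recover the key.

YKYTD

Subtract each crib letter from the matching ciphertext letter (mod 26):
C(2)−E(4)=-2≡24 → Y
S(18)−I(8)=10 → K
A(0)−C(2)=-2≡24 → Y
N(13)−U(20)=-7≡19 → T
D(3)−A(0)=3 → D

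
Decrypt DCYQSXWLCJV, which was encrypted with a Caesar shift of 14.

POKCEJIXOVH

D(3): 3−14=-11≡15 → P
C(2): 2−14=-12≡14 → O
Y(24): 24−14=10 → K
Q(16): 16−14=2 → C
S(18): 18−14=4 → E
X(23): 23−14=9 → J
W(22): 22−14=8 → I
L(11): 11−14=-3≡23 → X
C(2): 2−14=-12≡14 → O
J(9): 9−14=-5≡21 → V
V(21): 21−14=7 → H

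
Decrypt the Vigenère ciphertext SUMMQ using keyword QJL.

Repeat the key across the ciphertext: QJLQJ
S(18)−Q(16): 2 → C
U(20)−J(9): 11 → L
M(12)−L(11): 1 → B
M(12)−Q(16): -4≡22 → W
Q(16)−J(9): 7 → H

CLBWH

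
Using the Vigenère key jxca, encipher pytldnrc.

Repeat the key across the message: jxcajxca
p(15)+j(9): 24 → y
y(24)+x(23): 47≡21 → v
t(19)+c(2): 21 → v
l(11)+a(0): 11 → l
d(3)+j(9): 12 → m
n(13)+x(23): 36≡10 → k
r(17)+c(2): 19 → t
c(2)+a(0): 2 → c

yvvlmktc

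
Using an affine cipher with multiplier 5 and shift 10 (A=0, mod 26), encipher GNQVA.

G(6): 5·6+10=40≡14 → O
N(13): 5·13+10=75≡23 → X
Q(16): 5·16+10=90≡12 → M
V(21): 5·21+10=115≡11 → L
A(0): 5·0+10=10 → K

OXMLK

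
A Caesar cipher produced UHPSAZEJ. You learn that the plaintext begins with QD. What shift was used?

4

From the crib: U(20)−Q(16)=4, so the shift is 4.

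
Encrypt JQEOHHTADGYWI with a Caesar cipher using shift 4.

NUISLLXEHKCAM

J(9): 9+4=13 → N
Q(16): 16+4=20 → U
E(4): 4+4=8 → I
O(14): 14+4=18 → S
H(7): 7+4=11 → L
H(7): 7+4=11 → L
T(19): 19+4=23 → X
A(0): 0+4=4 → E
D(3): 3+4=7 → H
G(6): 6+4=10 → K
Y(24): 24+4=28≡2 → C
W(22): 22+4=26≡0 → A
I(8): 8+4=12 → M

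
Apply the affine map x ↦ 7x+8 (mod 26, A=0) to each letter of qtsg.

qley

q(16): 7·16+8=120≡16 → q
t(19): 7·19+8=141≡11 → l
s(18): 7·18+8=134≡4 → e
g(6): 7·6+8=50≡24 → y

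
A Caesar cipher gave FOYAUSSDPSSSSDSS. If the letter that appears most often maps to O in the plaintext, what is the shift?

The most frequent ciphertext letter is S (appears 8 times).
S is position 18; O is position 14.
Shift = 4.

4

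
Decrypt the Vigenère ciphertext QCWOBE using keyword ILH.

IRPGQX

Repeat the key across the ciphertext: ILHILH
Q(16)−I(8): 8 → I
C(2)−L(11): -9≡17 → R
W(22)−H(7): 15 → P
O(14)−I(8): 6 → G
B(1)−L(11): -10≡16 → Q
E(4)−H(7): -3≡23 → X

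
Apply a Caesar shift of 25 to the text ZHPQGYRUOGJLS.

Z(25): 25+25=50≡24 → Y
H(7): 7+25=32≡6 → G
P(15): 15+25=40≡14 → O
Q(16): 16+25=41≡15 → P
G(6): 6+25=31≡5 → F
Y(24): 24+25=49≡23 → X
R(17): 17+25=42≡16 → Q
U(20): 20+25=45≡19 → T
O(14): 14+25=39≡13 → N
G(6): 6+25=31≡5 → F
J(9): 9+25=34≡8 → I
L(11): 11+25=36≡10 → K
S(18): 18+25=43≡17 → R

YGOPFXQTNFIKR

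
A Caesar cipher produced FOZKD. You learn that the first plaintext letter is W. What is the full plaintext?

From the crib: F(5)−W(22)=-17≡9, so the shift is 9.
Subtract 9 from each ciphertext letter:
F(5): 5−9=-4≡22 → W
O(14): 14−9=5 → F
Z(25): 25−9=16 → Q
K(10): 10−9=1 → B
D(3): 3−9=-6≡20 → U

WFQBU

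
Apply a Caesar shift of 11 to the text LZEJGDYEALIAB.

L(11): 11+11=22 → W
Z(25): 25+11=36≡10 → K
E(4): 4+11=15 → P
J(9): 9+11=20 → U
G(6): 6+11=17 → R
D(3): 3+11=14 → O
Y(24): 24+11=35≡9 → J
E(4): 4+11=15 → P
A(0): 0+11=11 → L
L(11): 11+11=22 → W
I(8): 8+11=19 → T
A(0): 0+11=11 → L
B(1): 1+11=12 → M

WKPUROJPLWTLM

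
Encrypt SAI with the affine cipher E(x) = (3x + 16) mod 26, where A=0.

S(18): 3·18+16=70≡18 → S
A(0): 3·0+16=16 → Q
I(8): 3·8+16=40≡14 → O

SQO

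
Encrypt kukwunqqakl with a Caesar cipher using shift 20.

eoeqohkkuef

k(10): 10+20=30≡4 → e
u(20): 20+20=40≡14 → o
k(10): 10+20=30≡4 → e
w(22): 22+20=42≡16 → q
u(20): 20+20=40≡14 → o
n(13): 13+20=33≡7 → h
q(16): 16+20=36≡10 → k
q(16): 16+20=36≡10 → k
a(0): 0+20=20 → u
k(10): 10+20=30≡4 → e
l(11): 11+20=31≡5 → f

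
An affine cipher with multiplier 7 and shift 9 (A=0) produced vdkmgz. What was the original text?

yopthg

The inverse of 7 mod 26 is 15, since 7·15=105≡1. Apply D(y)=15·(y−9) mod 26:
v(21): 15·(21−9)=180≡24 → y
d(3): 15·(3−9)=-90≡14 → o
k(10): 15·(10−9)=15 → p
m(12): 15·(12−9)=45≡19 → t
g(6): 15·(6−9)=-45≡7 → h
z(25): 15·(25−9)=240≡6 → g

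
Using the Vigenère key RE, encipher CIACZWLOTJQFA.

TMRGQACSKNHJR

Repeat the key across the message: RERERERERERER
C(2)+R(17): 19 → T
I(8)+E(4): 12 → M
A(0)+R(17): 17 → R
C(2)+E(4): 6 → G
Z(25)+R(17): 42≡16 → Q
W(22)+E(4): 26≡0 → A
L(11)+R(17): 28≡2 → C
O(14)+E(4): 18 → S
T(19)+R(17): 36≡10 → K
J(9)+E(4): 13 → N
Q(16)+R(17): 33≡7 → H
F(5)+E(4): 9 → J
A(0)+R(17): 17 → R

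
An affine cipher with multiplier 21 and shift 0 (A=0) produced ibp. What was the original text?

The inverse of 21 mod 26 is 5, since 21·5=105≡1. Apply D(y)=5·(y−0) mod 26:
i(8): 5·(8−0)=40≡14 → o
b(1): 5·(1−0)=5 → f
p(15): 5·(15−0)=75≡23 → x

ofx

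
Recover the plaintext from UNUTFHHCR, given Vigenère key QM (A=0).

EBEHPVRQB

Repeat the key across the ciphertext: QMQMQMQMQ
U(20)−Q(16): 4 → E
N(13)−M(12): 1 → B
U(20)−Q(16): 4 → E
T(19)−M(12): 7 → H
F(5)−Q(16): -11≡15 → P
H(7)−M(12): -5≡21 → V
H(7)−Q(16): -9≡17 → R
C(2)−M(12): -10≡16 → Q
R(17)−Q(16): 1 → B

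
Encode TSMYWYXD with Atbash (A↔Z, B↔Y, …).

T(19) → G(6)
S(18) → H(7)
M(12) → N(13)
Y(24) → B(1)
W(22) → D(3)
Y(24) → B(1)
X(23) → C(2)
D(3) → W(22)

GHNBDBCW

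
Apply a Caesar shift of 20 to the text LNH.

L(11): 11+20=31≡5 → F
N(13): 13+20=33≡7 → H
H(7): 7+20=27≡1 → B

FHB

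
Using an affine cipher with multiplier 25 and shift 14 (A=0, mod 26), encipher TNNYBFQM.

T(19): 25·19+14=489≡21 → V
N(13): 25·13+14=339≡1 → B
N(13): 25·13+14=339≡1 → B
Y(24): 25·24+14=614≡16 → Q
B(1): 25·1+14=39≡13 → N
F(5): 25·5+14=139≡9 → J
Q(16): 25·16+14=414≡24 → Y
M(12): 25·12+14=314≡2 → C

VBBQNJYC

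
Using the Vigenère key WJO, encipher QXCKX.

Repeat the key across the message: WJOWJ
Q(16)+W(22): 38≡12 → M
X(23)+J(9): 32≡6 → G
C(2)+O(14): 16 → Q
K(10)+W(22): 32≡6 → G
X(23)+J(9): 32≡6 → G

MGQGG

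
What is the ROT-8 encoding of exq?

mfy

e(4): 4+8=12 → m
x(23): 23+8=31≡5 → f
q(16): 16+8=24 → y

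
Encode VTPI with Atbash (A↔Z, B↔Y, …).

EGKR

V(21) → E(4)
T(19) → G(6)
P(15) → K(10)
I(8) → R(17)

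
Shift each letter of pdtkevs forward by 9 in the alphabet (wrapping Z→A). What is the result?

ymctneb

p(15): 15+9=24 → y
d(3): 3+9=12 → m
t(19): 19+9=28≡2 → c
k(10): 10+9=19 → t
e(4): 4+9=13 → n
v(21): 21+9=30≡4 → e
s(18): 18+9=27≡1 → b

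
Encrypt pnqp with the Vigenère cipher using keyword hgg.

Repeat the key across the message: hggh
p(15)+h(7): 22 → w
n(13)+g(6): 19 → t
q(16)+g(6): 22 → w
p(15)+h(7): 22 → w

wtww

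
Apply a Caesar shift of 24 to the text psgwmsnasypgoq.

p(15): 15+24=39≡13 → n
s(18): 18+24=42≡16 → q
g(6): 6+24=30≡4 → e
w(22): 22+24=46≡20 → u
m(12): 12+24=36≡10 → k
s(18): 18+24=42≡16 → q
n(13): 13+24=37≡11 → l
a(0): 0+24=24 → y
s(18): 18+24=42≡16 → q
y(24): 24+24=48≡22 → w
p(15): 15+24=39≡13 → n
g(6): 6+24=30≡4 → e
o(14): 14+24=38≡12 → m
q(16): 16+24=40≡14 → o

nqeukqlyqwnemo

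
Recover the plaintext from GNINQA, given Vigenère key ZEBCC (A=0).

HJHLOB

Repeat the key across the ciphertext: ZEBCCZ
G(6)−Z(25): -19≡7 → H
N(13)−E(4): 9 → J
I(8)−B(1): 7 → H
N(13)−C(2): 11 → L
Q(16)−C(2): 14 → O
A(0)−Z(25): -25≡1 → B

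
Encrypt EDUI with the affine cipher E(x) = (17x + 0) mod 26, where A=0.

E(4): 17·4+0=68≡16 → Q
D(3): 17·3+0=51≡25 → Z
U(20): 17·20+0=340≡2 → C
I(8): 17·8+0=136≡6 → G

QZCG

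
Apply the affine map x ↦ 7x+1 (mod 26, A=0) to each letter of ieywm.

i(8): 7·8+1=57≡5 → f
e(4): 7·4+1=29≡3 → d
y(24): 7·24+1=169≡13 → n
w(22): 7·22+1=155≡25 → z
m(12): 7·12+1=85≡7 → h

fdnzh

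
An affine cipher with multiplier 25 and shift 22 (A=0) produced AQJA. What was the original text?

The inverse of 25 mod 26 is 25, since 25·25=625≡1. Apply D(y)=25·(y−22) mod 26:
A(0): 25·(0−22)=-550≡22 → W
Q(16): 25·(16−22)=-150≡6 → G
J(9): 25·(9−22)=-325≡13 → N
A(0): 25·(0−22)=-550≡22 → W

WGNW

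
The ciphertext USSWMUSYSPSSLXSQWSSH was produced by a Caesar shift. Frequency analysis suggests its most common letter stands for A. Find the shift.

18

The most frequent ciphertext letter is S (appears 9 times).
S is position 18; A is position 0.
Shift = 18.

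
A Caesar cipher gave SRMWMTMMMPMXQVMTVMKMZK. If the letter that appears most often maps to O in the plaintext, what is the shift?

The most frequent ciphertext letter is M (appears 9 times).
M is position 12; O is position 14.
Shift = -2≡24.

24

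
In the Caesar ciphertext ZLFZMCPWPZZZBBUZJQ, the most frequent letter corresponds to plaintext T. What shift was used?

6

The most frequent ciphertext letter is Z (appears 6 times).
Z is position 25; T is position 19.
Shift = 6.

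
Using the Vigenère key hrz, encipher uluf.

bctm

Repeat the key across the message: hrzh
u(20)+h(7): 27≡1 → b
l(11)+r(17): 28≡2 → c
u(20)+z(25): 45≡19 → t
f(5)+h(7): 12 → m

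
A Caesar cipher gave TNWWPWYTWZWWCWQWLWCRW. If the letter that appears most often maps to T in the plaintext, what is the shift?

3

The most frequent ciphertext letter is W (appears 10 times).
W is position 22; T is position 19.
Shift = 3.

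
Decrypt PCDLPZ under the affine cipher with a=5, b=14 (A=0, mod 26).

The inverse of 5 mod 26 is 21, since 5·21=105≡1. Apply D(y)=21·(y−14) mod 26:
P(15): 21·(15−14)=21 → V
C(2): 21·(2−14)=-252≡8 → I
D(3): 21·(3−14)=-231≡3 → D
L(11): 21·(11−14)=-63≡15 → P
P(15): 21·(15−14)=21 → V
Z(25): 21·(25−14)=231≡23 → X

VIDPVX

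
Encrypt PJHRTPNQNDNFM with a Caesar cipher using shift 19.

ICAKMIGJGWGYF

P(15): 15+19=34≡8 → I
J(9): 9+19=28≡2 → C
H(7): 7+19=26≡0 → A
R(17): 17+19=36≡10 → K
T(19): 19+19=38≡12 → M
P(15): 15+19=34≡8 → I
N(13): 13+19=32≡6 → G
Q(16): 16+19=35≡9 → J
N(13): 13+19=32≡6 → G
D(3): 3+19=22 → W
N(13): 13+19=32≡6 → G
F(5): 5+19=24 → Y
M(12): 12+19=31≡5 → F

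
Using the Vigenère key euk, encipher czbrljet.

gtlvftin

Repeat the key across the message: eukeukeu
c(2)+e(4): 6 → g
z(25)+u(20): 45≡19 → t
b(1)+k(10): 11 → l
r(17)+e(4): 21 → v
l(11)+u(20): 31≡5 → f
j(9)+k(10): 19 → t
e(4)+e(4): 8 → i
t(19)+u(20): 39≡13 → n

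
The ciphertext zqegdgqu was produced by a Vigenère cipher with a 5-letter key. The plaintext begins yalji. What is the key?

Subtract each crib letter from the matching ciphertext letter (mod 26):
z(25)−y(24)=1 → b
q(16)−a(0)=16 → q
e(4)−l(11)=-7≡19 → t
g(6)−j(9)=-3≡23 → x
d(3)−i(8)=-5≡21 → v

bqtxv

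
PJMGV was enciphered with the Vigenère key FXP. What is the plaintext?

Repeat the key across the ciphertext: FXPFX
P(15)−F(5): 10 → K
J(9)−X(23): -14≡12 → M
M(12)−P(15): -3≡23 → X
G(6)−F(5): 1 → B
V(21)−X(23): -2≡24 → Y

KMXBY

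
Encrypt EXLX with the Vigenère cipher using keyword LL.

PIWI

Repeat the key across the message: LLLL
E(4)+L(11): 15 → P
X(23)+L(11): 34≡8 → I
L(11)+L(11): 22 → W
X(23)+L(11): 34≡8 → I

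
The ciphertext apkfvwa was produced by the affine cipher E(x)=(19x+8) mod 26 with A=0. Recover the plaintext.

The inverse of 19 mod 26 is 11, since 19·11=209≡1. Apply D(y)=11·(y−8) mod 26:
a(0): 11·(0−8)=-88≡16 → q
p(15): 11·(15−8)=77≡25 → z
k(10): 11·(10−8)=22 → w
f(5): 11·(5−8)=-33≡19 → t
v(21): 11·(21−8)=143≡13 → n
w(22): 11·(22−8)=154≡24 → y
a(0): 11·(0−8)=-88≡16 → q

qzwtnyq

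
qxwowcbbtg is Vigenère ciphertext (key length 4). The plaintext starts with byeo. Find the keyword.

pzsa

Subtract each crib letter from the matching ciphertext letter (mod 26):
q(16)−b(1)=15 → p
x(23)−y(24)=-1≡25 → z
w(22)−e(4)=18 → s
o(14)−o(14)=0 → a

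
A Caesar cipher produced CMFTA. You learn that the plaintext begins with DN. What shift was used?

From the crib: C(2)−D(3)=-1≡25, so the shift is 25.

25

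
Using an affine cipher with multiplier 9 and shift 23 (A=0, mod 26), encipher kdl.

k(10): 9·10+23=113≡9 → j
d(3): 9·3+23=50≡24 → y
l(11): 9·11+23=122≡18 → s

jys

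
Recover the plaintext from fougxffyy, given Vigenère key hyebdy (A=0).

Repeat the key across the ciphertext: hyebdyhye
f(5)−h(7): -2≡24 → y
o(14)−y(24): -10≡16 → q
u(20)−e(4): 16 → q
g(6)−b(1): 5 → f
x(23)−d(3): 20 → u
f(5)−y(24): -19≡7 → h
f(5)−h(7): -2≡24 → y
y(24)−y(24): 0 → a
y(24)−e(4): 20 → u

yqqfuhyau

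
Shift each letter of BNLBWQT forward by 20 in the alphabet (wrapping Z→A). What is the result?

B(1): 1+20=21 → V
N(13): 13+20=33≡7 → H
L(11): 11+20=31≡5 → F
B(1): 1+20=21 → V
W(22): 22+20=42≡16 → Q
Q(16): 16+20=36≡10 → K
T(19): 19+20=39≡13 → N

VHFVQKN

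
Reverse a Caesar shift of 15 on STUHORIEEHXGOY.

DEFSZCTPPSIRZJ

S(18): 18−15=3 → D
T(19): 19−15=4 → E
U(20): 20−15=5 → F
H(7): 7−15=-8≡18 → S
O(14): 14−15=-1≡25 → Z
R(17): 17−15=2 → C
I(8): 8−15=-7≡19 → T
E(4): 4−15=-11≡15 → P
E(4): 4−15=-11≡15 → P
H(7): 7−15=-8≡18 → S
X(23): 23−15=8 → I
G(6): 6−15=-9≡17 → R
O(14): 14−15=-1≡25 → Z
Y(24): 24−15=9 → J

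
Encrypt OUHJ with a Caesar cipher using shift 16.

O(14): 14+16=30≡4 → E
U(20): 20+16=36≡10 → K
H(7): 7+16=23 → X
J(9): 9+16=25 → Z

EKXZ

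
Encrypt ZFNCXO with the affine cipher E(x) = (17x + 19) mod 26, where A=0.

CAGBUX

Z(25): 17·25+19=444≡2 → C
F(5): 17·5+19=104≡0 → A
N(13): 17·13+19=240≡6 → G
C(2): 17·2+19=53≡1 → B
X(23): 17·23+19=410≡20 → U
O(14): 17·14+19=257≡23 → X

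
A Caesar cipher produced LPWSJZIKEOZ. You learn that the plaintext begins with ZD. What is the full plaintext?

From the crib: L(11)−Z(25)=-14≡12, so the shift is 12.
Subtract 12 from each ciphertext letter:
L(11): 11−12=-1≡25 → Z
P(15): 15−12=3 → D
W(22): 22−12=10 → K
S(18): 18−12=6 → G
J(9): 9−12=-3≡23 → X
Z(25): 25−12=13 → N
I(8): 8−12=-4≡22 → W
K(10): 10−12=-2≡24 → Y
E(4): 4−12=-8≡18 → S
O(14): 14−12=2 → C
Z(25): 25−12=13 → N

ZDKGXNWYSCN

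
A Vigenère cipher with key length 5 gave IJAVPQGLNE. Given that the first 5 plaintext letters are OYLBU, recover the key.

ULPUV

Subtract each crib letter from the matching ciphertext letter (mod 26):
I(8)−O(14)=-6≡20 → U
J(9)−Y(24)=-15≡11 → L
A(0)−L(11)=-11≡15 → P
V(21)−B(1)=20 → U
P(15)−U(20)=-5≡21 → V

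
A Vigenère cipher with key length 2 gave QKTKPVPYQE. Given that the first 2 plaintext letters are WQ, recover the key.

UU

Subtract each crib letter from the matching ciphertext letter (mod 26):
Q(16)−W(22)=-6≡20 → U
K(10)−Q(16)=-6≡20 → U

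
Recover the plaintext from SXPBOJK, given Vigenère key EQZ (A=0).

Repeat the key across the ciphertext: EQZEQZE
S(18)−E(4): 14 → O
X(23)−Q(16): 7 → H
P(15)−Z(25): -10≡16 → Q
B(1)−E(4): -3≡23 → X
O(14)−Q(16): -2≡24 → Y
J(9)−Z(25): -16≡10 → K
K(10)−E(4): 6 → G

OHQXYKG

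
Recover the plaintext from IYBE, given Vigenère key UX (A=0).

Repeat the key across the ciphertext: UXUX
I(8)−U(20): -12≡14 → O
Y(24)−X(23): 1 → B
B(1)−U(20): -19≡7 → H
E(4)−X(23): -19≡7 → H

OBHH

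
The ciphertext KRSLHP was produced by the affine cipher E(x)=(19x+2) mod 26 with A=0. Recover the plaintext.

KJUVDN

The inverse of 19 mod 26 is 11, since 19·11=209≡1. Apply D(y)=11·(y−2) mod 26:
K(10): 11·(10−2)=88≡10 → K
R(17): 11·(17−2)=165≡9 → J
S(18): 11·(18−2)=176≡20 → U
L(11): 11·(11−2)=99≡21 → V
H(7): 11·(7−2)=55≡3 → D
P(15): 11·(15−2)=143≡13 → N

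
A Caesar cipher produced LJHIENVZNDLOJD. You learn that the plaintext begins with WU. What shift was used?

From the crib: L(11)−W(22)=-11≡15, so the shift is 15.

15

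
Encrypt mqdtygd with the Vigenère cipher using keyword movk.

yeydkuy

Repeat the key across the message: movkmov
m(12)+m(12): 24 → y
q(16)+o(14): 30≡4 → e
d(3)+v(21): 24 → y
t(19)+k(10): 29≡3 → d
y(24)+m(12): 36≡10 → k
g(6)+o(14): 20 → u
d(3)+v(21): 24 → y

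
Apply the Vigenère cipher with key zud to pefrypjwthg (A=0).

Repeat the key across the message: zudzudzudzu
p(15)+z(25): 40≡14 → o
e(4)+u(20): 24 → y
f(5)+d(3): 8 → i
r(17)+z(25): 42≡16 → q
y(24)+u(20): 44≡18 → s
p(15)+d(3): 18 → s
j(9)+z(25): 34≡8 → i
w(22)+u(20): 42≡16 → q
t(19)+d(3): 22 → w
h(7)+z(25): 32≡6 → g
g(6)+u(20): 26≡0 → a

oyiqssiqwga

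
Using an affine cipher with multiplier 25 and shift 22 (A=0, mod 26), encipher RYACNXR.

FYWUJZF

R(17): 25·17+22=447≡5 → F
Y(24): 25·24+22=622≡24 → Y
A(0): 25·0+22=22 → W
C(2): 25·2+22=72≡20 → U
N(13): 25·13+22=347≡9 → J
X(23): 25·23+22=597≡25 → Z
R(17): 25·17+22=447≡5 → F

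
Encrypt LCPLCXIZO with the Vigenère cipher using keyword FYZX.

QAOIHVHWT

Repeat the key across the message: FYZXFYZXF
L(11)+F(5): 16 → Q
C(2)+Y(24): 26≡0 → A
P(15)+Z(25): 40≡14 → O
L(11)+X(23): 34≡8 → I
C(2)+F(5): 7 → H
X(23)+Y(24): 47≡21 → V
I(8)+Z(25): 33≡7 → H
Z(25)+X(23): 48≡22 → W
O(14)+F(5): 19 → T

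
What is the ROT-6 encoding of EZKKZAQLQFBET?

KFQQFGWRWLHKZ

E(4): 4+6=10 → K
Z(25): 25+6=31≡5 → F
K(10): 10+6=16 → Q
K(10): 10+6=16 → Q
Z(25): 25+6=31≡5 → F
A(0): 0+6=6 → G
Q(16): 16+6=22 → W
L(11): 11+6=17 → R
Q(16): 16+6=22 → W
F(5): 5+6=11 → L
B(1): 1+6=7 → H
E(4): 4+6=10 → K
T(19): 19+6=25 → Z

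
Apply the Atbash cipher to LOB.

L(11) → O(14)
O(14) → L(11)
B(1) → Y(24)

OLY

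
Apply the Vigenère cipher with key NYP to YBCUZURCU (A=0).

LZRHXJEAJ

Repeat the key across the message: NYPNYPNYP
Y(24)+N(13): 37≡11 → L
B(1)+Y(24): 25 → Z
C(2)+P(15): 17 → R
U(20)+N(13): 33≡7 → H
Z(25)+Y(24): 49≡23 → X
U(20)+P(15): 35≡9 → J
R(17)+N(13): 30≡4 → E
C(2)+Y(24): 26≡0 → A
U(20)+P(15): 35≡9 → J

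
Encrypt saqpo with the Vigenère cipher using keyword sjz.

Repeat the key across the message: sjzsj
s(18)+s(18): 36≡10 → k
a(0)+j(9): 9 → j
q(16)+z(25): 41≡15 → p
p(15)+s(18): 33≡7 → h
o(14)+j(9): 23 → x

kjphx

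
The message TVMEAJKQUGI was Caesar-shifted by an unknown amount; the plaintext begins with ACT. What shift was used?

19

From the crib: T(19)−A(0)=19, so the shift is 19.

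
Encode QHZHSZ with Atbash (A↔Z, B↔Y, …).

Q(16) → J(9)
H(7) → S(18)
Z(25) → A(0)
H(7) → S(18)
S(18) → H(7)
Z(25) → A(0)

JSASHA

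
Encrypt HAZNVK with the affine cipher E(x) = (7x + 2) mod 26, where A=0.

ZCVPTU

H(7): 7·7+2=51≡25 → Z
A(0): 7·0+2=2 → C
Z(25): 7·25+2=177≡21 → V
N(13): 7·13+2=93≡15 → P
V(21): 7·21+2=149≡19 → T
K(10): 7·10+2=72≡20 → U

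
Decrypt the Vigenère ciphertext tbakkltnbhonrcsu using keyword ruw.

chetqpctfquraiwd

Repeat the key across the ciphertext: ruwruwruwruwruwr
t(19)−r(17): 2 → c
b(1)−u(20): -19≡7 → h
a(0)−w(22): -22≡4 → e
k(10)−r(17): -7≡19 → t
k(10)−u(20): -10≡16 → q
l(11)−w(22): -11≡15 → p
t(19)−r(17): 2 → c
n(13)−u(20): -7≡19 → t
b(1)−w(22): -21≡5 → f
h(7)−r(17): -10≡16 → q
o(14)−u(20): -6≡20 → u
n(13)−w(22): -9≡17 → r
r(17)−r(17): 0 → a
c(2)−u(20): -18≡8 → i
s(18)−w(22): -4≡22 → w
u(20)−r(17): 3 → d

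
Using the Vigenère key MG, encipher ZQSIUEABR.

LWEOGKMHD

Repeat the key across the message: MGMGMGMGM
Z(25)+M(12): 37≡11 → L
Q(16)+G(6): 22 → W
S(18)+M(12): 30≡4 → E
I(8)+G(6): 14 → O
U(20)+M(12): 32≡6 → G
E(4)+G(6): 10 → K
A(0)+M(12): 12 → M
B(1)+G(6): 7 → H
R(17)+M(12): 29≡3 → D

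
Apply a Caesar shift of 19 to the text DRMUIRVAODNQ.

WKFNBKOTHWGJ

D(3): 3+19=22 → W
R(17): 17+19=36≡10 → K
M(12): 12+19=31≡5 → F
U(20): 20+19=39≡13 → N
I(8): 8+19=27≡1 → B
R(17): 17+19=36≡10 → K
V(21): 21+19=40≡14 → O
A(0): 0+19=19 → T
O(14): 14+19=33≡7 → H
D(3): 3+19=22 → W
N(13): 13+19=32≡6 → G
Q(16): 16+19=35≡9 → J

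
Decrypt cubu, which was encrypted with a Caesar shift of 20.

iaha

c(2): 2−20=-18≡8 → i
u(20): 20−20=0 → a
b(1): 1−20=-19≡7 → h
u(20): 20−20=0 → a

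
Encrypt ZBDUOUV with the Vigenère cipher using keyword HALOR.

Repeat the key across the message: HALORHA
Z(25)+H(7): 32≡6 → G
B(1)+A(0): 1 → B
D(3)+L(11): 14 → O
U(20)+O(14): 34≡8 → I
O(14)+R(17): 31≡5 → F
U(20)+H(7): 27≡1 → B
V(21)+A(0): 21 → V

GBOIFBV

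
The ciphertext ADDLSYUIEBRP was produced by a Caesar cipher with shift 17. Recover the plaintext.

A(0): 0−17=-17≡9 → J
D(3): 3−17=-14≡12 → M
D(3): 3−17=-14≡12 → M
L(11): 11−17=-6≡20 → U
S(18): 18−17=1 → B
Y(24): 24−17=7 → H
U(20): 20−17=3 → D
I(8): 8−17=-9≡17 → R
E(4): 4−17=-13≡13 → N
B(1): 1−17=-16≡10 → K
R(17): 17−17=0 → A
P(15): 15−17=-2≡24 → Y

JMMUBHDRNKAY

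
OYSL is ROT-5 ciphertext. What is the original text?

O(14): 14−5=9 → J
Y(24): 24−5=19 → T
S(18): 18−5=13 → N
L(11): 11−5=6 → G

JTNG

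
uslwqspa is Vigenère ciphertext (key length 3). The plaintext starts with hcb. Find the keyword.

Subtract each crib letter from the matching ciphertext letter (mod 26):
u(20)−h(7)=13 → n
s(18)−c(2)=16 → q
l(11)−b(1)=10 → k

nqk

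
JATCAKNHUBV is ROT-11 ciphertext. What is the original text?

J(9): 9−11=-2≡24 → Y
A(0): 0−11=-11≡15 → P
T(19): 19−11=8 → I
C(2): 2−11=-9≡17 → R
A(0): 0−11=-11≡15 → P
K(10): 10−11=-1≡25 → Z
N(13): 13−11=2 → C
H(7): 7−11=-4≡22 → W
U(20): 20−11=9 → J
B(1): 1−11=-10≡16 → Q
V(21): 21−11=10 → K

YPIRPZCWJQK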